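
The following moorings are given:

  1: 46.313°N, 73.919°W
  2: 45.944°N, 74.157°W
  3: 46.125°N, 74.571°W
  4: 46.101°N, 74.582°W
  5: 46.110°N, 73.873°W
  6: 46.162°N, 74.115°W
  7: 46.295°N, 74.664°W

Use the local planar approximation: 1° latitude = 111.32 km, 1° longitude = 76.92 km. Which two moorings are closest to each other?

3 and 4

Pairwise distances:
1–2: √((-0.369·111.32)² + (-0.238·76.92)²) = √(1687.32650 + 335.14478) = 44.972 km
1–3: √((-0.188·111.32)² + (-0.652·76.92)²) = √(437.98788 + 2515.20706) = 54.343 km
1–4: √((-0.212·111.32)² + (-0.663·76.92)²) = √(556.95245 + 2600.79192) = 56.194 km
1–5: √((-0.203·111.32)² + (0.046·76.92)²) = √(510.66780 + 12.51971) = 22.873 km
1–6: √((-0.151·111.32)² + (-0.196·76.92)²) = √(282.55324 + 227.29542) = 22.580 km
1–7: √((-0.018·111.32)² + (-0.745·76.92)²) = √(4.01505 + 3283.90887) = 57.340 km
2–3: √((0.181·111.32)² + (-0.414·76.92)²) = √(405.97898 + 1014.09638) = 37.684 km
2–4: √((0.157·111.32)² + (-0.425·76.92)²) = √(305.45392 + 1068.70148) = 37.070 km
2–5: √((0.166·111.32)² + (0.284·76.92)²) = √(341.47788 + 477.21626) = 28.613 km
2–6: √((0.218·111.32)² + (0.042·76.92)²) = √(588.92418 + 10.43703) = 24.482 km
2–7: √((0.351·111.32)² + (-0.507·76.92)²) = √(1526.72434 + 1520.87832) = 55.205 km
3–4: √((-0.024·111.32)² + (-0.011·76.92)²) = √(7.13787 + 0.71592) = 2.802 km
3–5: √((-0.015·111.32)² + (0.698·76.92)²) = √(2.78823 + 2882.63328) = 53.716 km
3–6: √((0.037·111.32)² + (0.456·76.92)²) = √(16.96484 + 1230.29210) = 35.317 km
3–7: √((0.170·111.32)² + (-0.093·76.92)²) = √(358.13292 + 51.17342) = 20.231 km
4–5: √((0.009·111.32)² + (0.709·76.92)²) = √(1.00376 + 2974.20584) = 54.545 km
4–6: √((0.061·111.32)² + (0.467·76.92)²) = √(46.11116 + 1290.36422) = 36.558 km
4–7: √((0.194·111.32)² + (-0.082·76.92)²) = √(466.39067 + 39.78380) = 22.498 km
5–6: √((0.052·111.32)² + (-0.242·76.92)²) = √(33.50835 + 346.50482) = 19.494 km
5–7: √((0.185·111.32)² + (-0.791·76.92)²) = √(424.12107 + 3701.95826) = 64.235 km
6–7: √((0.133·111.32)² + (-0.549·76.92)²) = √(219.20461 + 1783.29520) = 44.749 km
Closest pair: 3–4 at 2.802 km.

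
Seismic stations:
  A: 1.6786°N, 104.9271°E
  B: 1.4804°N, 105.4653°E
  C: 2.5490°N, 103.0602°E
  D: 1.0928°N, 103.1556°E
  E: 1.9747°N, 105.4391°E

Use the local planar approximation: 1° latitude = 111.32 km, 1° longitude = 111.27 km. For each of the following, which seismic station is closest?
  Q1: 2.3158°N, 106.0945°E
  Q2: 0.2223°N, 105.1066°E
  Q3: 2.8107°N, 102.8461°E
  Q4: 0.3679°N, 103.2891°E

Q1→E; Q2→B; Q3→C; Q4→D

Q1 at 2.3158°N, 106.0945°E:
  A: 148.0021 km
  B: 116.4042 km
  C: 338.6231 km
  D: 354.2199 km
  E: 82.2196 km
  → nearest: E (82.2196 km)
Q2 at 0.2223°N, 105.1066°E:
  A: 163.3410 km
  B: 145.6279 km
  C: 344.8679 km
  D: 237.7341 km
  E: 198.5545 km
  → nearest: B (145.6279 km)
Q3 at 2.8107°N, 102.8461°E:
  A: 263.6269 km
  B: 326.9047 km
  C: 37.6328 km
  D: 194.3127 km
  E: 303.1607 km
  → nearest: C (37.6328 km)
Q4 at 0.3679°N, 103.2891°E:
  A: 233.4688 km
  B: 271.9776 km
  C: 244.1323 km
  D: 82.0517 km
  E: 298.7061 km
  → nearest: D (82.0517 km)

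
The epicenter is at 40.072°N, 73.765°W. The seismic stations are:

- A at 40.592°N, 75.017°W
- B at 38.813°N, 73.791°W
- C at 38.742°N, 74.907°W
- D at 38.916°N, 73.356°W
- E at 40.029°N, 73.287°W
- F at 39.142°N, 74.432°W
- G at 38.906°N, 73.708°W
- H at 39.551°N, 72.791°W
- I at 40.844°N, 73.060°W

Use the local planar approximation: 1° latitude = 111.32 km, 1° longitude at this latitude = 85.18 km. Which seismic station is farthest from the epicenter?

Distances from 40.072°N, 73.765°W:
A: √((0.520·111.32)² + (-1.252·85.18)²) = √(3350.83530 + 11373.23281) = 121.343 km
B: √((-1.259·111.32)² + (-0.026·85.18)²) = √(19642.54947 + 4.90481) = 140.169 km
C: √((-1.330·111.32)² + (-1.142·85.18)²) = √(21920.46069 + 9462.53457) = 177.152 km
D: √((-1.156·111.32)² + (0.409·85.18)²) = √(16560.06601 + 1213.72944) = 133.318 km
E: √((-0.043·111.32)² + (0.478·85.18)²) = √(22.91307 + 1657.79591) = 40.996 km
F: √((-0.930·111.32)² + (-0.667·85.18)²) = √(10717.96396 + 3227.95104) = 118.093 km
G: √((-1.166·111.32)² + (0.057·85.18)²) = √(16847.81155 + 23.57355) = 129.890 km
H: √((-0.521·111.32)² + (0.974·85.18)²) = √(3363.73553 + 6883.24432) = 101.227 km
I: √((0.772·111.32)² + (0.705·85.18)²) = √(7385.51860 + 3606.23069) = 104.842 km
Maximum: C at 177.152 km.

C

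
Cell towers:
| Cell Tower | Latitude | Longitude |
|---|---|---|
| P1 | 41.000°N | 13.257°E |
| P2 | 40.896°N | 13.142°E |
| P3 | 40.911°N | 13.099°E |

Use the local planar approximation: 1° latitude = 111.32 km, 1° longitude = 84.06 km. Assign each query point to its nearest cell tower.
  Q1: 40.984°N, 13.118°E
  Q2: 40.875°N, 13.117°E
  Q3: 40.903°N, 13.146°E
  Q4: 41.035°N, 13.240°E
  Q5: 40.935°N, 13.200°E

Q1→P3; Q2→P2; Q3→P2; Q4→P1; Q5→P2

Q1 at 40.984°N, 13.118°E:
  P1: 11.819 km
  P2: 10.002 km
  P3: 8.282 km
  → nearest: P3 (8.282 km)
Q2 at 40.875°N, 13.117°E:
  P1: 18.224 km
  P2: 3.143 km
  P3: 4.284 km
  → nearest: P2 (3.143 km)
Q3 at 40.903°N, 13.146°E:
  P1: 14.271 km
  P2: 0.849 km
  P3: 4.050 km
  → nearest: P2 (0.849 km)
Q4 at 41.035°N, 13.240°E:
  P1: 4.150 km
  P2: 17.530 km
  P3: 18.194 km
  → nearest: P1 (4.150 km)
Q5 at 40.935°N, 13.200°E:
  P1: 8.678 km
  P2: 6.528 km
  P3: 8.901 km
  → nearest: P2 (6.528 km)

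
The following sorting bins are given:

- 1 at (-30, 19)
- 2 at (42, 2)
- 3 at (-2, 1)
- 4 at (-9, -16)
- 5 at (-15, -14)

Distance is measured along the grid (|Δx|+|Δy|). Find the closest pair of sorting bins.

Pairwise distances:
4–5: 8
3–4: 24
3–5: 28
2–3: 45
1–3: 46
1–5: 48
1–4: 56
2–4: 69
2–5: 73
1–2: 89
Closest pair: 4–5 at 8.

4 and 5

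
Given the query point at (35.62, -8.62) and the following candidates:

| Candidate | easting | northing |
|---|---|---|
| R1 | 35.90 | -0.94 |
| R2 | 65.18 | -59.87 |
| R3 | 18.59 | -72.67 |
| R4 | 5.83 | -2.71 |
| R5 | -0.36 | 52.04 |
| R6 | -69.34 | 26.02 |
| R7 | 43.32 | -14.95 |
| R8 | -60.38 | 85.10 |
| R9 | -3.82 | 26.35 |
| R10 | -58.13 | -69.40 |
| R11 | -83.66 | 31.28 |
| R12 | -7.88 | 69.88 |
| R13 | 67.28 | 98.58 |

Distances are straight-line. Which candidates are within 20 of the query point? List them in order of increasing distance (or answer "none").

Distances from (35.62, -8.62):
R1: 7.69
R2: 59.16
R3: 66.28
R4: 30.37
R5: 70.53
R6: 110.53
R7: 9.97
R8: 134.16
R9: 52.71
R10: 111.73
R11: 125.78
R12: 89.75
R13: 111.78
Threshold 20: R1 (7.69), R7 (9.97) are within range.

R1, R7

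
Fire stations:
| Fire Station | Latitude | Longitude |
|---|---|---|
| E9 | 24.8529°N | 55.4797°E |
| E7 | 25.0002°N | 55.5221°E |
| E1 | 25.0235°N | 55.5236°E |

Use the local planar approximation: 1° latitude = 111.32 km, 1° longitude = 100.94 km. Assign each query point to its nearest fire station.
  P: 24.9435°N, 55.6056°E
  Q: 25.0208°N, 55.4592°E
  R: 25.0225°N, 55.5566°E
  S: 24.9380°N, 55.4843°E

P at 24.9435°N, 55.6056°E:
  E9: √((-0.0906·111.32)² + (-0.1259·100.94)²) = √(101.719166 + 161.502058) = 16.2241 km
  E7: √((0.0567·111.32)² + (-0.0835·100.94)²) = √(39.839375 + 71.039444) = 10.5299 km
  E1: √((0.0800·111.32)² + (-0.0820·100.94)²) = √(79.309711 + 68.510053) = 12.1581 km
  → nearest: E7 (10.5299 km)
Q at 25.0208°N, 55.4592°E:
  E9: √((-0.1679·111.32)² + (0.0205·100.94)²) = √(349.339575 + 4.281878) = 18.8048 km
  E7: √((-0.0206·111.32)² + (0.0629·100.94)²) = √(5.258730 + 40.311401) = 6.7506 km
  E1: √((0.0027·111.32)² + (0.0644·100.94)²) = √(0.090339 + 42.256968) = 6.5075 km
  → nearest: E1 (6.5075 km)
R at 25.0225°N, 55.5566°E:
  E9: √((-0.1696·111.32)² + (-0.0769·100.94)²) = √(356.449567 + 60.253084) = 20.4133 km
  E7: √((-0.0223·111.32)² + (-0.0345·100.94)²) = √(6.162488 + 12.127319) = 4.2767 km
  E1: √((0.0010·111.32)² + (-0.0330·100.94)²) = √(0.012392 + 11.095694) = 3.3329 km
  → nearest: E1 (3.3329 km)
S at 24.9380°N, 55.4843°E:
  E9: √((-0.0851·111.32)² + (-0.0046·100.94)²) = √(89.744019 + 0.215597) = 9.4847 km
  E7: √((0.0622·111.32)² + (0.0378·100.94)²) = √(47.943216 + 14.558284) = 7.9058 km
  E1: √((0.0855·111.32)² + (0.0393·100.94)²) = √(90.589659 + 15.736629) = 10.3115 km
  → nearest: E7 (7.9058 km)

P→E7; Q→E1; R→E1; S→E7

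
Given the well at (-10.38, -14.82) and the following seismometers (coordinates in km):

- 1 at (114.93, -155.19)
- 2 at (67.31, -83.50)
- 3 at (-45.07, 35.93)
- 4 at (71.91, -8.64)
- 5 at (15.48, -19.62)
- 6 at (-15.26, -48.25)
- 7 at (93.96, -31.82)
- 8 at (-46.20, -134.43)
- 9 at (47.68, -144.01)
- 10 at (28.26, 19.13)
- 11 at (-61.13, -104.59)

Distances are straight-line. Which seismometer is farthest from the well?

Distances from (-10.38, -14.82):
1: 188.17 km
2: 103.70 km
3: 61.47 km
4: 82.52 km
5: 26.30 km
6: 33.78 km
7: 105.72 km
8: 124.86 km
9: 141.64 km
10: 51.44 km
11: 103.12 km
Maximum: 1 at 188.17 km.

1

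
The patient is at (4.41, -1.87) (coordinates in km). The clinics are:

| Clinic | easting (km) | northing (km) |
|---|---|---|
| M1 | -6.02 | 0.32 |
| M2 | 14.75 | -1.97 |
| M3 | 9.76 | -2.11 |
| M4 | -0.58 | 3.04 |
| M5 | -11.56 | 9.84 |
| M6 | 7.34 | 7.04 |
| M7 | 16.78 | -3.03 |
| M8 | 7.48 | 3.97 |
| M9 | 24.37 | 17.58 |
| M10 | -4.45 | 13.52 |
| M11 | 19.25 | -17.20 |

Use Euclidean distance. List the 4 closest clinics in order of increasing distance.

Distances from (4.41, -1.87):
M1: √((-10.43)² + (2.19)²) = √(108.7849 + 4.7961) = 10.66 km
M2: √((10.34)² + (-0.10)²) = √(106.9156 + 0.0100) = 10.34 km
M3: √((5.35)² + (-0.24)²) = √(28.6225 + 0.0576) = 5.36 km
M4: √((-4.99)² + (4.91)²) = √(24.9001 + 24.1081) = 7.00 km
M5: √((-15.97)² + (11.71)²) = √(255.0409 + 137.1241) = 19.80 km
M6: √((2.93)² + (8.91)²) = √(8.5849 + 79.3881) = 9.38 km
M7: √((12.37)² + (-1.16)²) = √(153.0169 + 1.3456) = 12.42 km
M8: √((3.07)² + (5.84)²) = √(9.4249 + 34.1056) = 6.60 km
M9: √((19.96)² + (19.45)²) = √(398.4016 + 378.3025) = 27.87 km
M10: √((-8.86)² + (15.39)²) = √(78.4996 + 236.8521) = 17.76 km
M11: √((14.84)² + (-15.33)²) = √(220.2256 + 235.0089) = 21.34 km
Sorted: M3 (5.36 km) < M8 (6.60 km) < M4 (7.00 km) < M6 (9.38 km) < M2 (10.34 km) < M1 (10.66 km) < …

M3, M8, M4, M6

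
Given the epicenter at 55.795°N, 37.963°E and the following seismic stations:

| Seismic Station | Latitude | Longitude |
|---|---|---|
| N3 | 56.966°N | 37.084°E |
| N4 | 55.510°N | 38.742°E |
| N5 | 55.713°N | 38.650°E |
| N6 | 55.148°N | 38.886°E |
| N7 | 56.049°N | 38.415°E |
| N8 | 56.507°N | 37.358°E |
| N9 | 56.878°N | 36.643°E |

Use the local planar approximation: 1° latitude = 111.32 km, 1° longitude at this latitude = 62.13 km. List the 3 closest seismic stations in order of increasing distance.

Distances from 55.795°N, 37.963°E:
N3: √((1.171·111.32)² + (-0.879·62.13)²) = √(16992.61374 + 2982.50003) = 141.333 km
N4: √((-0.285·111.32)² + (0.779·62.13)²) = √(1006.55177 + 2342.48934) = 57.871 km
N5: √((-0.082·111.32)² + (0.687·62.13)²) = √(83.32477 + 1821.86495) = 43.648 km
N6: √((-0.647·111.32)² + (0.923·62.13)²) = √(5187.46234 + 3288.56257) = 92.065 km
N7: √((0.254·111.32)² + (0.452·62.13)²) = √(799.49146 + 788.64141) = 39.851 km
N8: √((0.712·111.32)² + (-0.605·62.13)²) = √(6282.12224 + 1412.90661) = 87.721 km
N9: √((1.083·111.32)² + (-1.320·62.13)²) = √(14534.60751 + 6725.90253) = 145.810 km
Sorted: N7 (39.851 km) < N5 (43.648 km) < N4 (57.871 km) < N8 (87.721 km) < N6 (92.065 km) < …

N7, N5, N4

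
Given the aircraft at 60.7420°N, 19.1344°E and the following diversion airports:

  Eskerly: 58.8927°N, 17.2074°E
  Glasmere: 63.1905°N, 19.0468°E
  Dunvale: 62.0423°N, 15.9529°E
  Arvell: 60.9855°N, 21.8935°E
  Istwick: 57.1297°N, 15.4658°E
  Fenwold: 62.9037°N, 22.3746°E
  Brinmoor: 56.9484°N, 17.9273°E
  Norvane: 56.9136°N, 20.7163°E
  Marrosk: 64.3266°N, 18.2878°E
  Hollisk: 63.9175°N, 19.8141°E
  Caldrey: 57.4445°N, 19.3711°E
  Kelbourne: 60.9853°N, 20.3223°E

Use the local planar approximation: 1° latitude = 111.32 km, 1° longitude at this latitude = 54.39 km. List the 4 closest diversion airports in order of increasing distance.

Distances from 60.7420°N, 19.1344°E:
Eskerly: 231.0088 km
Glasmere: 272.6087 km
Dunvale: 225.6011 km
Arvell: 152.4959 km
Istwick: 448.9051 km
Fenwold: 298.2724 km
Brinmoor: 427.3766 km
Norvane: 434.7759 km
Marrosk: 401.6856 km
Hollisk: 355.4245 km
Caldrey: 367.3034 km
Kelbourne: 70.0570 km
Sorted: Kelbourne (70.0570 km) < Arvell (152.4959 km) < Dunvale (225.6011 km) < Eskerly (231.0088 km) < Glasmere (272.6087 km) < Fenwold (298.2724 km) < …

Kelbourne, Arvell, Dunvale, Eskerly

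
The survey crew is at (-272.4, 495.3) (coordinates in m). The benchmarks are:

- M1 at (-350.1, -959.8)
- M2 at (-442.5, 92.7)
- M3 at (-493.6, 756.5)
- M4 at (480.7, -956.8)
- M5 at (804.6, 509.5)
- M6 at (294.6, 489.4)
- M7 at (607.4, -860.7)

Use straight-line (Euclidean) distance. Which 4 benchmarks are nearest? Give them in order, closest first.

M3, M2, M6, M5

Distances from (-272.4, 495.3):
M1: 1457.2 m
M2: 437.1 m
M3: 342.3 m
M4: 1635.8 m
M5: 1077.1 m
M6: 567.0 m
M7: 1616.4 m
Sorted: M3 (342.3 m) < M2 (437.1 m) < M6 (567.0 m) < M5 (1077.1 m) < M1 (1457.2 m) < M7 (1616.4 m) < …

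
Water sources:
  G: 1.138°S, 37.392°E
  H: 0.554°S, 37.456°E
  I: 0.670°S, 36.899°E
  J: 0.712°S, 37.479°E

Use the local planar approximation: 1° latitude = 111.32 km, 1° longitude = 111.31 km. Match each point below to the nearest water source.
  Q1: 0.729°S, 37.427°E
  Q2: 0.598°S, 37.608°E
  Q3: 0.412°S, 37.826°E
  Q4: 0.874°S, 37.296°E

Q1 at 0.729°S, 37.427°E:
  G: 45.696 km
  H: 19.747 km
  I: 59.138 km
  J: 6.090 km
  → nearest: J (6.090 km)
Q2 at 0.598°S, 37.608°E:
  G: 64.743 km
  H: 17.614 km
  I: 79.325 km
  J: 19.163 km
  → nearest: H (17.614 km)
Q3 at 0.412°S, 37.826°E:
  G: 94.156 km
  H: 44.114 km
  I: 107.107 km
  J: 51.060 km
  → nearest: H (44.114 km)
Q4 at 0.874°S, 37.296°E:
  G: 31.271 km
  H: 39.826 km
  I: 49.684 km
  J: 27.206 km
  → nearest: J (27.206 km)

Q1→J; Q2→H; Q3→H; Q4→J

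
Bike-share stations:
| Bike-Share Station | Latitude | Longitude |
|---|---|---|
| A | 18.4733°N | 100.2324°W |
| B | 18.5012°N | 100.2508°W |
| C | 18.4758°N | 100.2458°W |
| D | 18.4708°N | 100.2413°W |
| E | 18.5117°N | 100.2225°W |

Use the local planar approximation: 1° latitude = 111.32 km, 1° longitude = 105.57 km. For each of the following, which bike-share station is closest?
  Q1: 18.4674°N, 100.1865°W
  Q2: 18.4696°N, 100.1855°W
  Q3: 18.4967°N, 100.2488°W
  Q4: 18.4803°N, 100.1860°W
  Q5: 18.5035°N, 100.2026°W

Q1→A; Q2→A; Q3→B; Q4→A; Q5→E

Q1 at 18.4674°N, 100.1865°W:
  A: 4.8900 km
  B: 7.7612 km
  C: 6.3298 km
  D: 5.7976 km
  E: 6.2260 km
  → nearest: A (4.8900 km)
Q2 at 18.4696°N, 100.1855°W:
  A: 4.9683 km
  B: 7.7394 km
  C: 6.4032 km
  D: 5.8923 km
  E: 6.1009 km
  → nearest: A (4.9683 km)
Q3 at 18.4967°N, 100.2488°W:
  A: 3.1278 km
  B: 0.5436 km
  C: 2.3480 km
  D: 2.9899 km
  E: 3.2399 km
  → nearest: B (0.5436 km)
Q4 at 18.4803°N, 100.1860°W:
  A: 4.9600 km
  B: 7.2257 km
  C: 6.3329 km
  D: 5.9330 km
  E: 5.2025 km
  → nearest: A (4.9600 km)
Q5 at 18.5035°N, 100.2026°W:
  A: 4.6043 km
  B: 5.0949 km
  C: 5.5052 km
  D: 5.4720 km
  E: 2.2906 km
  → nearest: E (2.2906 km)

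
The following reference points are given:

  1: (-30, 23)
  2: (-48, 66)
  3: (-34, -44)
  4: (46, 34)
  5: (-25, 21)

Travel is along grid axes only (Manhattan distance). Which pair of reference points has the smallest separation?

1 and 5

Pairwise distances:
1–2: 61
1–3: 71
1–4: 87
1–5: 7
2–3: 124
2–4: 126
2–5: 68
3–4: 158
3–5: 74
4–5: 84
Closest pair: 1–5 at 7.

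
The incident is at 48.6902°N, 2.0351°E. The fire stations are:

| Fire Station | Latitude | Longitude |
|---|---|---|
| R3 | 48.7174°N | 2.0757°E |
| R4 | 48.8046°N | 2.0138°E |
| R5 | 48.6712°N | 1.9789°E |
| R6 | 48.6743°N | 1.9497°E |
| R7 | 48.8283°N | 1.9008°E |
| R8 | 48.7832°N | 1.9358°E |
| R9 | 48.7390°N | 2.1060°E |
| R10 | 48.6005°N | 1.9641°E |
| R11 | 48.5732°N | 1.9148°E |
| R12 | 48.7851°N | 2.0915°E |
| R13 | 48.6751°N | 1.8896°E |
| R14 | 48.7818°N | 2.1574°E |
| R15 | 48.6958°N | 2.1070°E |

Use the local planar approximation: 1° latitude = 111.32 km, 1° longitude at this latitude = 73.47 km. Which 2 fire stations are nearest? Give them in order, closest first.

Distances from 48.6902°N, 2.0351°E:
R3: √((0.0272·111.32)² + (0.0406·73.47)²) = √(9.168203 + 8.897585) = 4.2504 km
R4: √((0.1144·111.32)² + (-0.0213·73.47)²) = √(162.180429 + 2.448946) = 12.8308 km
R5: √((-0.0190·111.32)² + (-0.0562·73.47)²) = √(4.473563 + 17.048757) = 4.6392 km
R6: √((-0.0159·111.32)² + (-0.0854·73.47)²) = √(3.132858 + 39.367317) = 6.5192 km
R7: √((0.1381·111.32)² + (-0.1343·73.47)²) = √(236.338107 + 97.358103) = 18.2674 km
R8: √((0.0930·111.32)² + (-0.0993·73.47)²) = √(107.179640 + 53.225356) = 12.6651 km
R9: √((0.0488·111.32)² + (0.0709·73.47)²) = √(29.511144 + 27.133921) = 7.5263 km
R10: √((-0.0897·111.32)² + (-0.0710·73.47)²) = √(99.708293 + 27.210516) = 11.2658 km
R11: √((-0.1170·111.32)² + (-0.1203·73.47)²) = √(169.636037 + 78.118039) = 15.7402 km
R12: √((0.0949·111.32)² + (0.0564·73.47)²) = √(111.603758 + 17.170316) = 11.3479 km
R13: √((-0.0151·111.32)² + (-0.1455·73.47)²) = √(2.825532 + 114.273641) = 10.8212 km
R14: √((0.0916·111.32)² + (0.1223·73.47)²) = √(103.977014 + 80.737072) = 13.5910 km
R15: √((0.0056·111.32)² + (0.0719·73.47)²) = √(0.388618 + 27.904732) = 5.3191 km
Sorted: R3 (4.2504 km) < R5 (4.6392 km) < R15 (5.3191 km) < R6 (6.5192 km) < …

R3, R5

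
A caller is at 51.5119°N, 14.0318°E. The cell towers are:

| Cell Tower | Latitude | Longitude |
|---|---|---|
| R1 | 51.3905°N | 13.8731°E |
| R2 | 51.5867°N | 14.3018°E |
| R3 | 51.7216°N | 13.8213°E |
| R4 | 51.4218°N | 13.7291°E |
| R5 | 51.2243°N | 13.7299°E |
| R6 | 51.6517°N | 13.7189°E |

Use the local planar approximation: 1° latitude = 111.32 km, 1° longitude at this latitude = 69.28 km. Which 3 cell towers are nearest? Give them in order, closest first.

Distances from 51.5119°N, 14.0318°E:
R1: √((-0.1214·111.32)² + (-0.1587·69.28)²) = √(182.634899 + 120.884220) = 17.4218 km
R2: √((0.0748·111.32)² + (0.2700·69.28)²) = √(69.334532 + 349.899471) = 20.4752 km
R3: √((0.2097·111.32)² + (-0.2105·69.28)²) = √(544.933185 + 212.676722) = 27.5247 km
R4: √((-0.0901·111.32)² + (-0.3027·69.28)²) = √(100.599536 + 439.785190) = 23.2462 km
R5: √((-0.2876·111.32)² + (-0.3019·69.28)²) = √(1025.000692 + 437.463662) = 38.2422 km
R6: √((0.1398·111.32)² + (-0.3129·69.28)²) = √(242.192527 + 469.923198) = 26.6855 km
Sorted: R1 (17.4218 km) < R2 (20.4752 km) < R4 (23.2462 km) < R6 (26.6855 km) < R3 (27.5247 km) < …

R1, R2, R4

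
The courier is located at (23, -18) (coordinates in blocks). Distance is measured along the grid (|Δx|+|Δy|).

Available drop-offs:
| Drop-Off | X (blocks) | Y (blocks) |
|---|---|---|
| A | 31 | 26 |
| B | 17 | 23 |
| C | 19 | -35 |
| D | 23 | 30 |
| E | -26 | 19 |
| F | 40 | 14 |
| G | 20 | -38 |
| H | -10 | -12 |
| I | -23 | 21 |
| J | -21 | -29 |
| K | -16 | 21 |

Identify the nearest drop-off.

C

Distances from (23, -18):
A: |8| + |44| = 8 + 44 = 52 blocks
B: |-6| + |41| = 6 + 41 = 47 blocks
C: |-4| + |-17| = 4 + 17 = 21 blocks
D: |0| + |48| = 0 + 48 = 48 blocks
E: |-49| + |37| = 49 + 37 = 86 blocks
F: |17| + |32| = 17 + 32 = 49 blocks
G: |-3| + |-20| = 3 + 20 = 23 blocks
H: |-33| + |6| = 33 + 6 = 39 blocks
I: |-46| + |39| = 46 + 39 = 85 blocks
J: |-44| + |-11| = 44 + 11 = 55 blocks
K: |-39| + |39| = 39 + 39 = 78 blocks
Minimum: C at 21 blocks.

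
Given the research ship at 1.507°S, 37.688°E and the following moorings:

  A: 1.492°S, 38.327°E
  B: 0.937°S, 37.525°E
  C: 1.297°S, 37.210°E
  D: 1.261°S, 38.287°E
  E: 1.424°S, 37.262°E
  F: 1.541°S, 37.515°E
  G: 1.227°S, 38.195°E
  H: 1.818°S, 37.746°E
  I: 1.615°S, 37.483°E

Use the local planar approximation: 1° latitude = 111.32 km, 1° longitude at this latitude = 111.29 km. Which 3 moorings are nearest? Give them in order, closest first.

Distances from 1.507°S, 37.688°E:
A: √((0.015·111.32)² + (0.639·111.29)²) = √(2.78823 + 5057.24509) = 71.134 km
B: √((0.570·111.32)² + (-0.163·111.29)²) = √(4026.20707 + 329.06940) = 65.995 km
C: √((0.210·111.32)² + (-0.478·111.29)²) = √(546.49348 + 2829.88038) = 58.107 km
D: √((0.246·111.32)² + (0.599·111.29)²) = √(749.92289 + 4443.91690) = 72.068 km
E: √((0.083·111.32)² + (-0.426·111.29)²) = √(85.36947 + 2247.66448) = 48.301 km
F: √((-0.034·111.32)² + (-0.173·111.29)²) = √(14.32532 + 370.68456) = 19.622 km
G: √((0.280·111.32)² + (0.507·111.29)²) = √(971.54396 + 3183.67116) = 64.461 km
H: √((-0.311·111.32)² + (0.058·111.29)²) = √(1198.58041 + 41.66470) = 35.217 km
I: √((-0.108·111.32)² + (-0.205·111.29)²) = √(144.54195 + 520.49913) = 25.788 km
Sorted: F (19.622 km) < I (25.788 km) < H (35.217 km) < E (48.301 km) < C (58.107 km) < …

F, I, H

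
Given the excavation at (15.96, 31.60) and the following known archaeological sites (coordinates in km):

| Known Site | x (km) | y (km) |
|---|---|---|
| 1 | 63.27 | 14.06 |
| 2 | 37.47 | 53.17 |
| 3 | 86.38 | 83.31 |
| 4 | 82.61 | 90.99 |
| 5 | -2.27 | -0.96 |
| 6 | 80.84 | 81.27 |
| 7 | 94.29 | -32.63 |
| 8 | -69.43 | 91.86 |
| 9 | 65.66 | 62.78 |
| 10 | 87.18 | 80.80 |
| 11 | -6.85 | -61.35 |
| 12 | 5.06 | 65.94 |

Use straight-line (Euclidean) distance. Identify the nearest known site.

Distances from (15.96, 31.60):
1: √((47.31)² + (-17.54)²) = √(2238.2361 + 307.6516) = 50.46 km
2: √((21.51)² + (21.57)²) = √(462.6801 + 465.2649) = 30.46 km
3: √((70.42)² + (51.71)²) = √(4958.9764 + 2673.9241) = 87.37 km
4: √((66.65)² + (59.39)²) = √(4442.2225 + 3527.1721) = 89.27 km
5: √((-18.23)² + (-32.56)²) = √(332.3329 + 1060.1536) = 37.32 km
6: √((64.88)² + (49.67)²) = √(4209.4144 + 2467.1089) = 81.71 km
7: √((78.33)² + (-64.23)²) = √(6135.5889 + 4125.4929) = 101.30 km
8: √((-85.39)² + (60.26)²) = √(7291.4521 + 3631.2676) = 104.51 km
9: √((49.70)² + (31.18)²) = √(2470.0900 + 972.1924) = 58.67 km
10: √((71.22)² + (49.20)²) = √(5072.2884 + 2420.6400) = 86.56 km
11: √((-22.81)² + (-92.95)²) = √(520.2961 + 8639.7025) = 95.71 km
12: √((-10.90)² + (34.34)²) = √(118.8100 + 1179.2356) = 36.03 km
Minimum: 2 at 30.46 km.

2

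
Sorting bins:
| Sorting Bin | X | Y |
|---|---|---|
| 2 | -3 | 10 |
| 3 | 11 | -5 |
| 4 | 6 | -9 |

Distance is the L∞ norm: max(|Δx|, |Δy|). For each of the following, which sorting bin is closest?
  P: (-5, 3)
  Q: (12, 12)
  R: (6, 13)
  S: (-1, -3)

P→2; Q→2; R→2; S→4

P at (-5, 3):
  2: max(|2|, |7|) = 7
  3: max(|16|, |-8|) = 16
  4: max(|11|, |-12|) = 12
  → nearest: 2 (7)
Q at (12, 12):
  2: max(|-15|, |-2|) = 15
  3: max(|-1|, |-17|) = 17
  4: max(|-6|, |-21|) = 21
  → nearest: 2 (15)
R at (6, 13):
  2: max(|-9|, |-3|) = 9
  3: max(|5|, |-18|) = 18
  4: max(|0|, |-22|) = 22
  → nearest: 2 (9)
S at (-1, -3):
  2: max(|-2|, |13|) = 13
  3: max(|12|, |-2|) = 12
  4: max(|7|, |-6|) = 7
  → nearest: 4 (7)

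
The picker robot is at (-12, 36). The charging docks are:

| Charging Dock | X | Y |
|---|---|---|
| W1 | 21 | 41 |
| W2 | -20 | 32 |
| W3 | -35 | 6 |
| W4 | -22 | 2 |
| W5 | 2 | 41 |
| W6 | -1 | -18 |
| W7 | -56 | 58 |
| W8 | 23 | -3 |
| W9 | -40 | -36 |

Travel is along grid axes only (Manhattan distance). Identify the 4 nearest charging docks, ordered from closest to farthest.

W2, W5, W1, W4

Distances from (-12, 36):
W1: 38
W2: 12
W3: 53
W4: 44
W5: 19
W6: 65
W7: 66
W8: 74
W9: 100
Sorted: W2 (12) < W5 (19) < W1 (38) < W4 (44) < W3 (53) < W6 (65) < …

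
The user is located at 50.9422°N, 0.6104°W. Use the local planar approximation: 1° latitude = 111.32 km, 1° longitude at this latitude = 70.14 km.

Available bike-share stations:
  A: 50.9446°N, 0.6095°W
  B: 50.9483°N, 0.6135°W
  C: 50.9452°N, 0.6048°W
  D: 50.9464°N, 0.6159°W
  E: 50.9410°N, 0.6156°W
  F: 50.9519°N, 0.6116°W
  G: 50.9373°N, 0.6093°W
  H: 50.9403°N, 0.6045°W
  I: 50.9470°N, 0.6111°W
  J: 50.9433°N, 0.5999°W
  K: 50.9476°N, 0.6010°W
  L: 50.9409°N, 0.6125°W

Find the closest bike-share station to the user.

L

Distances from 50.9422°N, 0.6104°W:
A: √((0.0024·111.32)² + (0.0009·70.14)²) = √(0.071379 + 0.003985) = 0.2745 km
B: √((0.0061·111.32)² + (-0.0031·70.14)²) = √(0.461112 + 0.047278) = 0.7130 km
C: √((0.0030·111.32)² + (0.0056·70.14)²) = √(0.111529 + 0.154279) = 0.5156 km
D: √((0.0042·111.32)² + (-0.0055·70.14)²) = √(0.218597 + 0.148818) = 0.6061 km
E: √((-0.0012·111.32)² + (-0.0052·70.14)²) = √(0.017845 + 0.133027) = 0.3884 km
F: √((0.0097·111.32)² + (-0.0012·70.14)²) = √(1.165977 + 0.007084) = 1.0831 km
G: √((-0.0049·111.32)² + (0.0011·70.14)²) = √(0.297535 + 0.005953) = 0.5509 km
H: √((-0.0019·111.32)² + (0.0059·70.14)²) = √(0.044736 + 0.171252) = 0.4647 km
I: √((0.0048·111.32)² + (-0.0007·70.14)²) = √(0.285515 + 0.002411) = 0.5366 km
J: √((0.0011·111.32)² + (0.0105·70.14)²) = √(0.014994 + 0.542388) = 0.7466 km
K: √((0.0054·111.32)² + (0.0094·70.14)²) = √(0.361355 + 0.434698) = 0.8922 km
L: √((-0.0013·111.32)² + (-0.0021·70.14)²) = √(0.020943 + 0.021696) = 0.2065 km
Minimum: L at 0.2065 km.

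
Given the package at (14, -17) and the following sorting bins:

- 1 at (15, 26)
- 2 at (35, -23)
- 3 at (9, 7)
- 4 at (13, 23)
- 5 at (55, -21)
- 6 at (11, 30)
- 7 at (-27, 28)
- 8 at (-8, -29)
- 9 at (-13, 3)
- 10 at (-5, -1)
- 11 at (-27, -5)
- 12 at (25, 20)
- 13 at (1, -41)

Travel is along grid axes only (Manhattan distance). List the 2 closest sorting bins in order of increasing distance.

Distances from (14, -17):
1: 44
2: 27
3: 29
4: 41
5: 45
6: 50
7: 86
8: 34
9: 47
10: 35
11: 53
12: 48
13: 37
Sorted: 2 (27) < 3 (29) < 8 (34) < 10 (35) < …

2, 3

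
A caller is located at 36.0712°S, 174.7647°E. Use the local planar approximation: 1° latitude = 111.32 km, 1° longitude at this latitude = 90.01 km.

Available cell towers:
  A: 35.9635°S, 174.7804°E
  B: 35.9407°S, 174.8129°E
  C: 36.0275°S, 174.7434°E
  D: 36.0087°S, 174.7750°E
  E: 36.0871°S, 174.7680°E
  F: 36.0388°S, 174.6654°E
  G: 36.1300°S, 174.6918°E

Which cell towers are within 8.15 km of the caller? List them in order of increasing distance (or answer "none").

Distances from 36.0712°S, 174.7647°E:
A: √((0.1077·111.32)² + (0.0157·90.01)²) = √(143.740053 + 1.997013) = 12.0722 km
B: √((0.1305·111.32)² + (0.0482·90.01)²) = √(211.041283 + 18.822426) = 15.1613 km
C: √((0.0437·111.32)² + (-0.0213·90.01)²) = √(23.665150 + 3.675706) = 5.2288 km
D: √((0.0625·111.32)² + (0.0103·90.01)²) = √(48.406806 + 0.859520) = 7.0190 km
E: √((-0.0159·111.32)² + (0.0033·90.01)²) = √(3.132858 + 0.088229) = 1.7947 km
F: √((0.0324·111.32)² + (-0.0993·90.01)²) = √(13.008775 + 79.887719) = 9.6383 km
G: √((-0.0588·111.32)² + (-0.0729·90.01)²) = √(42.845089 + 43.056287) = 9.2683 km
Threshold 8.15 km: E (1.7947 km), C (5.2288 km), D (7.0190 km) are within range.

E, C, D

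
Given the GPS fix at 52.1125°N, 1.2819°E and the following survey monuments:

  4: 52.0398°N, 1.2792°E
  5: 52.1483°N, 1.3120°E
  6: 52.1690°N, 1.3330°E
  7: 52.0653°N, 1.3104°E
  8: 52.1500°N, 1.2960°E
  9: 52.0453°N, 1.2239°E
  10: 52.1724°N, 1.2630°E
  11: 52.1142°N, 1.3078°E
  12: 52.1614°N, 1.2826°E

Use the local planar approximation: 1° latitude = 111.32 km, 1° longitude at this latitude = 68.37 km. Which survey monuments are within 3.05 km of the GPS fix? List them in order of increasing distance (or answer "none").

11

Distances from 52.1125°N, 1.2819°E:
4: √((-0.0727·111.32)² + (-0.0027·68.37)²) = √(65.496066 + 0.034077) = 8.0951 km
5: √((0.0358·111.32)² + (0.0301·68.37)²) = √(15.882265 + 4.235105) = 4.4852 km
6: √((0.0565·111.32)² + (0.0511·68.37)²) = √(39.558817 + 12.205989) = 7.1948 km
7: √((-0.0472·111.32)² + (0.0285·68.37)²) = √(27.607711 + 3.796828) = 5.6040 km
8: √((0.0375·111.32)² + (0.0141·68.37)²) = √(17.426450 + 0.929329) = 4.2844 km
9: √((-0.0672·111.32)² + (-0.0580·68.37)²) = √(55.960932 + 15.724873) = 8.4667 km
10: √((0.0599·111.32)² + (-0.0189·68.37)²) = √(44.463131 + 1.669763) = 6.7921 km
11: √((0.0017·111.32)² + (0.0259·68.37)²) = √(0.035813 + 3.135672) = 1.7809 km
12: √((0.0489·111.32)² + (0.0007·68.37)²) = √(29.632215 + 0.002290) = 5.4438 km
Threshold 3.05 km: 11 (1.7809 km) is within range.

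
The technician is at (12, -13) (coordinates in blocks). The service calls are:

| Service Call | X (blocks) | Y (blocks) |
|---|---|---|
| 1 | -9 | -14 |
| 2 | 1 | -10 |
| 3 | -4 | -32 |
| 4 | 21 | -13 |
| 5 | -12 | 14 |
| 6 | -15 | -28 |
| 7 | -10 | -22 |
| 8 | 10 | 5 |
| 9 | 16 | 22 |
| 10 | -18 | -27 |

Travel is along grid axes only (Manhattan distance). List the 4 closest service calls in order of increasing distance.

Distances from (12, -13):
1: |-21| + |-1| = 21 + 1 = 22 blocks
2: |-11| + |3| = 11 + 3 = 14 blocks
3: |-16| + |-19| = 16 + 19 = 35 blocks
4: |9| + |0| = 9 + 0 = 9 blocks
5: |-24| + |27| = 24 + 27 = 51 blocks
6: |-27| + |-15| = 27 + 15 = 42 blocks
7: |-22| + |-9| = 22 + 9 = 31 blocks
8: |-2| + |18| = 2 + 18 = 20 blocks
9: |4| + |35| = 4 + 35 = 39 blocks
10: |-30| + |-14| = 30 + 14 = 44 blocks
Sorted: 4 (9 blocks) < 2 (14 blocks) < 8 (20 blocks) < 1 (22 blocks) < 7 (31 blocks) < 3 (35 blocks) < …

4, 2, 8, 1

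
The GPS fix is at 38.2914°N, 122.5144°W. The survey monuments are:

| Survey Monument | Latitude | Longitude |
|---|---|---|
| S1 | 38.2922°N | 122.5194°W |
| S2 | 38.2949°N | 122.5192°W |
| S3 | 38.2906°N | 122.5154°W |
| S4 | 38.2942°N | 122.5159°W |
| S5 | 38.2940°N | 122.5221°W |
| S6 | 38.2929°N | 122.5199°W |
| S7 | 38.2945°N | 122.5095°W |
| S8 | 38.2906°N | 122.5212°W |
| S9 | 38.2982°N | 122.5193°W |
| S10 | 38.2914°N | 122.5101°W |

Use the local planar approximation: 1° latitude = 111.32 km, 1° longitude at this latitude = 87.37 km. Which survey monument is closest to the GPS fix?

Distances from 38.2914°N, 122.5144°W:
S1: 0.4458 km
S2: 0.5724 km
S3: 0.1248 km
S4: 0.3381 km
S5: 0.7324 km
S6: 0.5087 km
S7: 0.5499 km
S8: 0.6008 km
S9: 0.8697 km
S10: 0.3757 km
Minimum: S3 at 0.1248 km.

S3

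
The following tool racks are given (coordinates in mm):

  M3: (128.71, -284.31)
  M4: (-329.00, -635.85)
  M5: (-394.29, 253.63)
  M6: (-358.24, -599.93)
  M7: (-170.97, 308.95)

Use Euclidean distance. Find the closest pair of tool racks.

Pairwise distances:
M4–M6: 46.32 mm
M5–M7: 230.07 mm
M3–M4: 577.13 mm
M3–M6: 580.29 mm
M3–M7: 664.65 mm
M3–M5: 750.27 mm
M5–M6: 854.32 mm
M4–M5: 891.87 mm
M6–M7: 927.97 mm
M4–M7: 957.93 mm
Closest pair: M4–M6 at 46.32 mm.

M4 and M6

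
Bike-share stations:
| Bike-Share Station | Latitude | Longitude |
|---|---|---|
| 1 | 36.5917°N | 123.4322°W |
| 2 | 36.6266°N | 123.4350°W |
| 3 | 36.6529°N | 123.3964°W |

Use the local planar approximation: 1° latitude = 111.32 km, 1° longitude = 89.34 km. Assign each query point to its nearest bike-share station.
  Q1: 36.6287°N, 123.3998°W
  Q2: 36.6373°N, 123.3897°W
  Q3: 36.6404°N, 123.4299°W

Q1→3; Q2→3; Q3→2

Q1 at 36.6287°N, 123.3998°W:
  1: √((-0.0370·111.32)² + (-0.0324·89.34)²) = √(16.964843 + 8.378802) = 5.0342 km
  2: √((-0.0021·111.32)² + (-0.0352·89.34)²) = √(0.054649 + 9.889566) = 3.1534 km
  3: √((0.0242·111.32)² + (0.0034·89.34)²) = √(7.257334 + 0.092268) = 2.7110 km
  → nearest: 3 (2.7110 km)
Q2 at 36.6373°N, 123.3897°W:
  1: √((-0.0456·111.32)² + (-0.0425·89.34)²) = √(25.767725 + 14.416829) = 6.3391 km
  2: √((-0.0107·111.32)² + (-0.0453·89.34)²) = √(1.418776 + 16.379035) = 4.2187 km
  3: √((0.0156·111.32)² + (-0.0067·89.34)²) = √(3.015752 + 0.358296) = 1.8369 km
  → nearest: 3 (1.8369 km)
Q3 at 36.6404°N, 123.4299°W:
  1: √((-0.0487·111.32)² + (-0.0023·89.34)²) = √(29.390320 + 0.042223) = 5.4252 km
  2: √((-0.0138·111.32)² + (-0.0051·89.34)²) = √(2.359960 + 0.207602) = 1.6024 km
  3: √((0.0125·111.32)² + (0.0335·89.34)²) = √(1.936272 + 8.957391) = 3.3006 km
  → nearest: 2 (1.6024 km)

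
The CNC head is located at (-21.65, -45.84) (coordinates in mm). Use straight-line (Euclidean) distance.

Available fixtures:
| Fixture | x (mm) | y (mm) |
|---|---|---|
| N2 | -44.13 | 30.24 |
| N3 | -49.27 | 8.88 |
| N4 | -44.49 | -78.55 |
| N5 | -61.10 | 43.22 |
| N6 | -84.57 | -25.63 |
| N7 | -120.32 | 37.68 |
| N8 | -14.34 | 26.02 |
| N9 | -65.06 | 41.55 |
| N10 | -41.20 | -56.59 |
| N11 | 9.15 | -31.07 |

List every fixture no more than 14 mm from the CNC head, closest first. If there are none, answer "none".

Distances from (-21.65, -45.84):
N2: √((-22.48)² + (76.08)²) = √(505.3504 + 5788.1664) = 79.33 mm
N3: √((-27.62)² + (54.72)²) = √(762.8644 + 2994.2784) = 61.30 mm
N4: √((-22.84)² + (-32.71)²) = √(521.6656 + 1069.9441) = 39.89 mm
N5: √((-39.45)² + (89.06)²) = √(1556.3025 + 7931.6836) = 97.41 mm
N6: √((-62.92)² + (20.21)²) = √(3958.9264 + 408.4441) = 66.09 mm
N7: √((-98.67)² + (83.52)²) = √(9735.7689 + 6975.5904) = 129.27 mm
N8: √((7.31)² + (71.86)²) = √(53.4361 + 5163.8596) = 72.23 mm
N9: √((-43.41)² + (87.39)²) = √(1884.4281 + 7637.0121) = 97.58 mm
N10: √((-19.55)² + (-10.75)²) = √(382.2025 + 115.5625) = 22.31 mm
N11: √((30.80)² + (14.77)²) = √(948.6400 + 218.1529) = 34.16 mm
Threshold 14 mm: none within range.

none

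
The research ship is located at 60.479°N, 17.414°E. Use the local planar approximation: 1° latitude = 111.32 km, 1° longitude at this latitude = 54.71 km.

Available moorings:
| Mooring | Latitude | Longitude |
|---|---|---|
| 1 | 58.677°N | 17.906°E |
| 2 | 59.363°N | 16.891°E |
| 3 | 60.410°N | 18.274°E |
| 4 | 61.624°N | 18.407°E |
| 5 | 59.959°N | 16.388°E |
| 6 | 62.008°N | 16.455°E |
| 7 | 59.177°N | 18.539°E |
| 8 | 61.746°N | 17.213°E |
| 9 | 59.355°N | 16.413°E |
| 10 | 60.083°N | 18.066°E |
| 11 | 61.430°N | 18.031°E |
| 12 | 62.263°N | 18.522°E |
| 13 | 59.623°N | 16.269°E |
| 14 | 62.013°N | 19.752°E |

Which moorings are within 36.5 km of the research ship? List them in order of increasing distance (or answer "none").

none

Distances from 60.479°N, 17.414°E:
1: 202.397 km
2: 127.486 km
3: 47.673 km
4: 138.556 km
5: 80.633 km
6: 178.111 km
7: 157.466 km
8: 141.470 km
9: 136.584 km
10: 56.707 km
11: 111.117 km
12: 207.640 km
13: 114.036 km
14: 213.359 km
Threshold 36.5 km: none within range.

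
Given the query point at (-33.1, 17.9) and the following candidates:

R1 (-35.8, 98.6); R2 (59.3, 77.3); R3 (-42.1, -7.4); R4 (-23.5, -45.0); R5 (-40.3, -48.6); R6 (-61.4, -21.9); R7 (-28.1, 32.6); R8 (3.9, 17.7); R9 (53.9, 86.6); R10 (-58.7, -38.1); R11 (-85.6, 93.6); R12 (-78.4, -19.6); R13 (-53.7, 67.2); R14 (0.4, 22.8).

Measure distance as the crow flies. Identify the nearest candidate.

Distances from (-33.1, 17.9):
R1: 80.7
R2: 109.8
R3: 26.9
R4: 63.6
R5: 66.9
R6: 48.8
R7: 15.5
R8: 37.0
R9: 110.9
R10: 61.6
R11: 92.1
R12: 58.8
R13: 53.4
R14: 33.9
Minimum: R7 at 15.5.

R7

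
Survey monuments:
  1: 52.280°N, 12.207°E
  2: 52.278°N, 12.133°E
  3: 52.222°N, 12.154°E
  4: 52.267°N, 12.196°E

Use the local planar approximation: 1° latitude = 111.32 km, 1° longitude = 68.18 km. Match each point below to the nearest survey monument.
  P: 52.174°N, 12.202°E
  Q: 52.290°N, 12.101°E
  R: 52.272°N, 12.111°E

P at 52.174°N, 12.202°E:
  1: 11.805 km
  2: 12.497 km
  3: 6.266 km
  4: 10.361 km
  → nearest: 3 (6.266 km)
Q at 52.290°N, 12.101°E:
  1: 7.312 km
  2: 2.558 km
  3: 8.388 km
  4: 6.965 km
  → nearest: 2 (2.558 km)
R at 52.272°N, 12.111°E:
  1: 6.606 km
  2: 1.642 km
  3: 6.291 km
  4: 5.822 km
  → nearest: 2 (1.642 km)

P→3; Q→2; R→2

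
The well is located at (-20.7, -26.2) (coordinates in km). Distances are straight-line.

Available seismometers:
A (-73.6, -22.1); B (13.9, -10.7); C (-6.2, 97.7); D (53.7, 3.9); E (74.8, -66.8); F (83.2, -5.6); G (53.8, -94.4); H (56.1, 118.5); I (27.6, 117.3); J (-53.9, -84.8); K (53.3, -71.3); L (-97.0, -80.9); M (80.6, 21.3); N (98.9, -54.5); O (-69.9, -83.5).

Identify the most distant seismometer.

Distances from (-20.7, -26.2):
A: √((-52.9)² + (4.1)²) = √(2798.410 + 16.810) = 53.1 km
B: √((34.6)² + (15.5)²) = √(1197.160 + 240.250) = 37.9 km
C: √((14.5)² + (123.9)²) = √(210.250 + 15351.210) = 124.7 km
D: √((74.4)² + (30.1)²) = √(5535.360 + 906.010) = 80.3 km
E: √((95.5)² + (-40.6)²) = √(9120.250 + 1648.360) = 103.8 km
F: √((103.9)² + (20.6)²) = √(10795.210 + 424.360) = 105.9 km
G: √((74.5)² + (-68.2)²) = √(5550.250 + 4651.240) = 101.0 km
H: √((76.8)² + (144.7)²) = √(5898.240 + 20938.090) = 163.8 km
I: √((48.3)² + (143.5)²) = √(2332.890 + 20592.250) = 151.4 km
J: √((-33.2)² + (-58.6)²) = √(1102.240 + 3433.960) = 67.4 km
K: √((74.0)² + (-45.1)²) = √(5476.000 + 2034.010) = 86.7 km
L: √((-76.3)² + (-54.7)²) = √(5821.690 + 2992.090) = 93.9 km
M: √((101.3)² + (47.5)²) = √(10261.690 + 2256.250) = 111.9 km
N: √((119.6)² + (-28.3)²) = √(14304.160 + 800.890) = 122.9 km
O: √((-49.2)² + (-57.3)²) = √(2420.640 + 3283.290) = 75.5 km
Maximum: H at 163.8 km.

H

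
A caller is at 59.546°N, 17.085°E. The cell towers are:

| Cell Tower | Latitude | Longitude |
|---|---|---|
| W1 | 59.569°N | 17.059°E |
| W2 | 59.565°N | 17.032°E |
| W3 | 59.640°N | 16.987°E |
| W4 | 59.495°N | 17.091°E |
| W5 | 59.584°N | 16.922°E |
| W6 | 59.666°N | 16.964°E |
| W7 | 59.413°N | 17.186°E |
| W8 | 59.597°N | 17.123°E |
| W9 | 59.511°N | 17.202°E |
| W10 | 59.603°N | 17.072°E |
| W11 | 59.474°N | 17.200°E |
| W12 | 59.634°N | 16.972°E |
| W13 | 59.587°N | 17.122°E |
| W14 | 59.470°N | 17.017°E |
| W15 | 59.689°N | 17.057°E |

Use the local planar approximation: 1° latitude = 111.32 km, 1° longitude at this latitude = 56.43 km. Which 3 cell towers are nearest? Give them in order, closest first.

W1, W2, W13

Distances from 59.546°N, 17.085°E:
W1: 2.951 km
W2: 3.663 km
W3: 11.836 km
W4: 5.687 km
W5: 10.124 km
W6: 15.002 km
W7: 15.865 km
W8: 6.069 km
W9: 7.666 km
W10: 6.388 km
W11: 10.313 km
W12: 11.689 km
W13: 5.019 km
W14: 9.290 km
W15: 15.997 km
Sorted: W1 (2.951 km) < W2 (3.663 km) < W13 (5.019 km) < W4 (5.687 km) < W8 (6.069 km) < …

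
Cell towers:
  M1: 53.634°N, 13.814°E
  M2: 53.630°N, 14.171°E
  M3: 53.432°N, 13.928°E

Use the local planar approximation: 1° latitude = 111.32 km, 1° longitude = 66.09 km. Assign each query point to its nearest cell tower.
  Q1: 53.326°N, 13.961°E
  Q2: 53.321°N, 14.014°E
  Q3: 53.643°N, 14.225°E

Q1 at 53.326°N, 13.961°E:
  M1: 35.636 km
  M2: 36.577 km
  M3: 12.000 km
  → nearest: M3 (12.000 km)
Q2 at 53.321°N, 14.014°E:
  M1: 37.266 km
  M2: 35.929 km
  M3: 13.601 km
  → nearest: M3 (13.601 km)
Q3 at 53.643°N, 14.225°E:
  M1: 27.181 km
  M2: 3.851 km
  M3: 30.610 km
  → nearest: M2 (3.851 km)

Q1→M3; Q2→M3; Q3→M2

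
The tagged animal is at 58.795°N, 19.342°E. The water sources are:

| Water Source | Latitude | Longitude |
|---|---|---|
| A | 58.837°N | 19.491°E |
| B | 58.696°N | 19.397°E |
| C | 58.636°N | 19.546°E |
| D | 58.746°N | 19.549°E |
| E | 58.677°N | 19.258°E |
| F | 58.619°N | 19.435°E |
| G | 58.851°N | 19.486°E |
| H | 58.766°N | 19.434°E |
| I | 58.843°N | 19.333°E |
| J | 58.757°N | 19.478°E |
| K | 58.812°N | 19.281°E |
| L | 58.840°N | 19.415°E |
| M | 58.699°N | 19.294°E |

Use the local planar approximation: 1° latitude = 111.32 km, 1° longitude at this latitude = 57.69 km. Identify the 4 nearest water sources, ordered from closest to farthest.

Distances from 58.795°N, 19.342°E:
A: √((0.042·111.32)² + (0.149·57.69)²) = √(21.85974 + 73.88795) = 9.785 km
B: √((-0.099·111.32)² + (0.055·57.69)²) = √(121.45539 + 10.06761) = 11.468 km
C: √((-0.159·111.32)² + (0.204·57.69)²) = √(313.28575 + 138.50371) = 21.255 km
D: √((-0.049·111.32)² + (0.207·57.69)²) = √(29.75353 + 142.60730) = 13.129 km
E: √((-0.118·111.32)² + (-0.084·57.69)²) = √(172.54819 + 23.48333) = 14.001 km
F: √((-0.176·111.32)² + (0.093·57.69)²) = √(383.85900 + 28.78505) = 20.314 km
G: √((0.056·111.32)² + (0.144·57.69)²) = √(38.86176 + 69.01223) = 10.386 km
H: √((-0.029·111.32)² + (0.092·57.69)²) = √(10.42179 + 28.16934) = 6.212 km
I: √((0.048·111.32)² + (-0.009·57.69)²) = √(28.55150 + 0.26958) = 5.369 km
J: √((-0.038·111.32)² + (0.136·57.69)²) = √(17.89425 + 61.55721) = 8.914 km
K: √((0.017·111.32)² + (-0.061·57.69)²) = √(3.58133 + 12.38399) = 3.996 km
L: √((0.045·111.32)² + (0.073·57.69)²) = √(25.09409 + 17.73564) = 6.544 km
M: √((-0.096·111.32)² + (-0.048·57.69)²) = √(114.20598 + 7.66803) = 11.040 km
Sorted: K (3.996 km) < I (5.369 km) < H (6.212 km) < L (6.544 km) < J (8.914 km) < A (9.785 km) < …

K, I, H, L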